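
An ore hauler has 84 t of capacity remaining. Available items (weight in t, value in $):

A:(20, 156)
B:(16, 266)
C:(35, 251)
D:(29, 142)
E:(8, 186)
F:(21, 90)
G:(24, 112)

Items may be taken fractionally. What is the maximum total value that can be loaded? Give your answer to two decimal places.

Ratios (sorted): E 23.25, B 16.62, A 7.80, C 7.17, D 4.90, G 4.67, F 4.29
take E (8 @ 186); take B (16 @ 266); take A (20 @ 156); take C (35 @ 251); take 5/29 of D → 24.48. Capacity used 84/84.
Total value = 883.48

883.48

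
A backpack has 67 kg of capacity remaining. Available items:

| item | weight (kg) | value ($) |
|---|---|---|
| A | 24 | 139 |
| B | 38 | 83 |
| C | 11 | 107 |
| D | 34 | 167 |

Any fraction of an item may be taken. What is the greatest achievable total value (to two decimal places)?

Greedy by value/weight ratio, highest first.
Order: C (107/11=9.73) > A (139/24=5.79) > D (167/34=4.91) > B (83/38=2.18)
Fill: take C (11 @ 107) → take A (24 @ 139) → take 32/34 of D → 157.18; 67/67 used.
Total value = 403.18

403.18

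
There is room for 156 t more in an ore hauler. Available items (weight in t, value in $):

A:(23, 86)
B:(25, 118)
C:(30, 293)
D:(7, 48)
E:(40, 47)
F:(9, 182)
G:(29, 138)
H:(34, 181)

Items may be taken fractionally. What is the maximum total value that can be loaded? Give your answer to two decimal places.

Greedy by value/weight ratio, highest first.
Order: F (182/9=20.22) > C (293/30=9.77) > D (48/7=6.86) > H (181/34=5.32) > G (138/29=4.76) > B (118/25=4.72) > A (86/23=3.74) > E (47/40=1.18)
Fill: take F (9 @ 182) → take C (30 @ 293) → take D (7 @ 48) → take H (34 @ 181) → take G (29 @ 138) → take B (25 @ 118) → take 22/23 of A → 82.26; 156/156 used.
Total value = 1042.26

1042.26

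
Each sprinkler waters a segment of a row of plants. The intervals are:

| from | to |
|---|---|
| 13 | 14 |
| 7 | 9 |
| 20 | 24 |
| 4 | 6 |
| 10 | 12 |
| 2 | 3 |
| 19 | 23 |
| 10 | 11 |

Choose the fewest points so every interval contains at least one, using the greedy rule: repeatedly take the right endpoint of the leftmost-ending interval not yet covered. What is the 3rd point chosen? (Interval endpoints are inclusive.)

Sorted: [2,3] [4,6] [7,9] [10,11] [10,12] [13,14] [19,23] [20,24]
{[2,3]} hit by 3; {[4,6]} hit by 6; {[7,9]} hit by 9; {[10,11],[10,12]} hit by 11; {[13,14]} hit by 14; {[19,23],[20,24]} hit by 23.
Points: 3, 6, 9, 11, 14, 23 (6 total).

9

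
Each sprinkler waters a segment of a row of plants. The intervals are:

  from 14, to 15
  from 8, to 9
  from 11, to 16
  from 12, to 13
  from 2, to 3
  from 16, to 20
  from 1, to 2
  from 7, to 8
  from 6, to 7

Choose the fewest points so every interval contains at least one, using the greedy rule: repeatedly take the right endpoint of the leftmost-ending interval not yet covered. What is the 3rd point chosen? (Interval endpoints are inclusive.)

Sort by right endpoint; whenever an interval is uncovered, place a point at its right end.
Sorted: [1,2] [2,3] [6,7] [7,8] [8,9] [12,13] [14,15] [11,16] [16,20]
{[1,2],[2,3]} hit by 2; {[6,7],[7,8]} hit by 7; {[8,9]} hit by 9; {[12,13]} hit by 13; {[14,15],[11,16]} hit by 15; {[16,20]} hit by 20.
Points: 2, 7, 9, 13, 15, 20 (6 total).

9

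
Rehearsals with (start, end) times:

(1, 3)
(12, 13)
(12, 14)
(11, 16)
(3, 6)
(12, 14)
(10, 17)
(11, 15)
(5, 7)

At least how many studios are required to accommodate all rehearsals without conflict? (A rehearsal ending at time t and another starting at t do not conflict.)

6

The answer is the maximum number of intervals overlapping at any instant.
Events (time:±→running): 1:+→1 3:-→0 3:+→1 5:+→2 6:-→1 7:-→0 10:+→1 11:+→2 11:+→3 12:+→4 12:+→5 12:+→6 … peak 6.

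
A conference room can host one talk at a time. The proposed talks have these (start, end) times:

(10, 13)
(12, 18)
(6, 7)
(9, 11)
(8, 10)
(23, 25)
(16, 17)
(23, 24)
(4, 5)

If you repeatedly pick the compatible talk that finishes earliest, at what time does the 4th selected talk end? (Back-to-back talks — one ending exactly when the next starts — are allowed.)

13

Order by finish time; keep every interval that doesn't clash with the previous kept one.
By end time: (4,5), (6,7), (8,10), (9,11), (10,13), (16,17), (12,18), (23,24), (23,25).
Pick (4,5); next start ≥ 5 → (6,7); next start ≥ 7 → (8,10); next start ≥ 10 → (10,13); next start ≥ 13 → (16,17); next start ≥ 17 → (23,24).
Selected: (4,5) (6,7) (8,10) (10,13) (16,17) (23,24)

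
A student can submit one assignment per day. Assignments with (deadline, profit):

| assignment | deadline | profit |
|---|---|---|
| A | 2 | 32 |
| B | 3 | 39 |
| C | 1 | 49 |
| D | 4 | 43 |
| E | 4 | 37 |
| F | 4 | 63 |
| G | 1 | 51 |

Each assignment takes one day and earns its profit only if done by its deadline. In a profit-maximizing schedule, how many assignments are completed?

Take jobs in profit order; each goes to the latest open slot no later than its deadline.
By profit: F(d4,63), G(d1,51), C(d1,49), D(d4,43), B(d3,39), E(d4,37), A(d2,32)
F→slot 4; G→slot 1; C skipped; D→slot 3; B→slot 2; E skipped; A skipped.
4 of 7 scheduled.

4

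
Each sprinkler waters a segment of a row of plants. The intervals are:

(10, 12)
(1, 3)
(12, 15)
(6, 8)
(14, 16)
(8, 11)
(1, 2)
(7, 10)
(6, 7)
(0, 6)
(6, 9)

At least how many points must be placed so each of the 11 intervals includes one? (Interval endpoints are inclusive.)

By right end: [1,2]  [1,3]  [0,6]  [6,7]  [6,8]  [6,9]  [7,10]  [8,11]  [10,12]  [12,15]  [14,16]
[1,2] uncovered → point at 2; [6,7] uncovered → point at 7; [8,11] uncovered → point at 11; [12,15] uncovered → point at 15.
Points: 2, 7, 11, 15 (4 total).

4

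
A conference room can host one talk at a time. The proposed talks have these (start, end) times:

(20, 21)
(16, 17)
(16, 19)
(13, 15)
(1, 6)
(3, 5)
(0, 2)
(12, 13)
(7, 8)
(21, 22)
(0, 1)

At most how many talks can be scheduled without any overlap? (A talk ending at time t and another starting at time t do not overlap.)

Order by finish time; keep every interval that doesn't clash with the previous kept one.
By end time: (0,1), (0,2), (3,5), (1,6), (7,8), (12,13), (13,15), (16,17), (16,19), (20,21), (21,22).
Pick (0,1); next start ≥ 1 → (3,5); next start ≥ 5 → (7,8); next start ≥ 8 → (12,13); next start ≥ 13 → (13,15); next start ≥ 15 → (16,17); next start ≥ 17 → (20,21); next start ≥ 21 → (21,22).
Selected 8 talks.

8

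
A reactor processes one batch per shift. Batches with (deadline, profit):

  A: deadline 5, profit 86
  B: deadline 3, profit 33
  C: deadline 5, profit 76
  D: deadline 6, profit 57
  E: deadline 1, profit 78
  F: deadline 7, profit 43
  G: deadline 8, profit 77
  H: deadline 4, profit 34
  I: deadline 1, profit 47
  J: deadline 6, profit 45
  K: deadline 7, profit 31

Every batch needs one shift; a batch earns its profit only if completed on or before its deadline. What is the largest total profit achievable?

Sort by profit descending; place each in the latest free slot ≤ its deadline.
Profit order: A=86 E=78 G=77 C=76 D=57 I=47 J=45 F=43 H=34 B=33 K=31
Assign: A→slot 5, E→slot 1, G→slot 8, C→slot 4, D→slot 6, I skipped, J→slot 3, F→slot 7, H→slot 2, B skipped, K skipped.
Slots: [1:E] [2:H] [3:J] [4:C] [5:A] [6:D] [7:F] [8:G]
Profit = 78 + 34 + 45 + 76 + 86 + 57 + 43 + 77 = 496

496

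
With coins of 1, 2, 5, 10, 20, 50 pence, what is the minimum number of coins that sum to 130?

4

Greedy: take as many of the largest coin as possible, then repeat with the remainder.
130 = 2×50 + 1×20 + 1×10
Total coins = 2 + 1 + 1 = 4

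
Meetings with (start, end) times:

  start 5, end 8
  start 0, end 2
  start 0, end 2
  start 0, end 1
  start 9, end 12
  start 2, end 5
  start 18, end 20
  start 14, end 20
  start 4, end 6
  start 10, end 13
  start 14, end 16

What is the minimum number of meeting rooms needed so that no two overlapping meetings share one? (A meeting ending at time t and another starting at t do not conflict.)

3

Events (time:±→running): 0:+→1 0:+→2 0:+→3 … peak 3.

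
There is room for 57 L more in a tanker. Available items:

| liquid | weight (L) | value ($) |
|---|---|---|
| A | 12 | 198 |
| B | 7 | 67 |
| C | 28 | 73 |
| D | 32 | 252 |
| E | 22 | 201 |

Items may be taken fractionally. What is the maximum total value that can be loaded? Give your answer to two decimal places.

Sort by value per unit weight and fill in that order.
Ratios (sorted): A 16.50, B 9.57, E 9.14, D 7.88, C 2.61
take A (12 @ 198); take B (7 @ 67); take E (22 @ 201); take 16/32 of D → 126.00. Capacity used 57/57.
Total value = 592.00

592.00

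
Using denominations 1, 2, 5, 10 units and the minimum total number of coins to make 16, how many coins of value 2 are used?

0

Greedy: take as many of the largest coin as possible, then repeat with the remainder.
16 − 1×10→6 − 1×5→1 − 1×1→0
Count of 2: 0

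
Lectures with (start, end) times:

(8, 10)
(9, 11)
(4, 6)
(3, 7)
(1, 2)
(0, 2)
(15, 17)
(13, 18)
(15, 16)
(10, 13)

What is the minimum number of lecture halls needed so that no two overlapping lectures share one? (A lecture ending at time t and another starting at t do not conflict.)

3

Events (time:±→running): 0:+→1 1:+→2 2:-→1 2:-→0 3:+→1 4:+→2 6:-→1 7:-→0 8:+→1 9:+→2 10:-→1 10:+→2 11:-→1 13:-→0 13:+→1 15:+→2 15:+→3 … peak 3.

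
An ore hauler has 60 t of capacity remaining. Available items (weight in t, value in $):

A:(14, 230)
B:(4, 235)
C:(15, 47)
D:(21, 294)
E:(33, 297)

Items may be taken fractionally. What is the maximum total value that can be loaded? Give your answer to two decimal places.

948.00

Greedy by value/weight ratio, highest first.
Order: B (235/4=58.75) > A (230/14=16.43) > D (294/21=14.00) > E (297/33=9.00) > C (47/15=3.13)
Fill: take B (4 @ 235) → take A (14 @ 230) → take D (21 @ 294) → take 21/33 of E → 189.00; 60/60 used.
Total value = 948.00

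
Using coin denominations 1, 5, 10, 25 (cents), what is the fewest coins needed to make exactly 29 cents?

5

29 = 1×25 + 4×1
Total coins = 1 + 4 = 5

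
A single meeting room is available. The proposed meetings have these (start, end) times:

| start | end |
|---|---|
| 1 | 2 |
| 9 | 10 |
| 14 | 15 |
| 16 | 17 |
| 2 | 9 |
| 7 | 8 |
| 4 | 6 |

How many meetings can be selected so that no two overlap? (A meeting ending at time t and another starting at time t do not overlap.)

6

Sorted by end: (1,2)  (4,6)  (7,8)  (2,9)  (9,10)  (14,15)  (16,17)
take (1,2); take (4,6); take (7,8); skip (2,9); take (9,10); take (14,15); take (16,17).
Selected 6 meetings.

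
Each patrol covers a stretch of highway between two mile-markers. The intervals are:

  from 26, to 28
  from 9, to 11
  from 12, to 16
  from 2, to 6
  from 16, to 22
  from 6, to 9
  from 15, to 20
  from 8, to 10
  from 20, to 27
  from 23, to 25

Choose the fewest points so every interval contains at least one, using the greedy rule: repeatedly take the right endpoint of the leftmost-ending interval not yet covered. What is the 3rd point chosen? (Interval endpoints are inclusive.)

16

Process intervals by earliest right end; each time one isn't hit yet, stab at its right endpoint.
By right end: [2,6]  [6,9]  [8,10]  [9,11]  [12,16]  [15,20]  [16,22]  [23,25]  [20,27]  [26,28]
[2,6] uncovered → point at 6; [8,10] uncovered → point at 10; [12,16] uncovered → point at 16; [23,25] uncovered → point at 25; [26,28] uncovered → point at 28.
Points: 6, 10, 16, 25, 28 (5 total).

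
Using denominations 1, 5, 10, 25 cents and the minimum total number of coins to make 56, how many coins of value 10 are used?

Greedy: take as many of the largest coin as possible, then repeat with the remainder.
56 = 2×25 + 1×5 + 1×1
Count of 10: 0

0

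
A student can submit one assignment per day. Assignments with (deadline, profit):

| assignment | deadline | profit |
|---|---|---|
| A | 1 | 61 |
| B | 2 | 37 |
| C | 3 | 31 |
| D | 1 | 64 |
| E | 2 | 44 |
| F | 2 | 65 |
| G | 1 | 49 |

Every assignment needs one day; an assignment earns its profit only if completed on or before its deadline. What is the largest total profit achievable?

Profit order: F=65 D=64 A=61 G=49 E=44 B=37 C=31
Assign: F→slot 2, D→slot 1, A skipped, G skipped, E skipped, B skipped, C→slot 3.
Slots: [1:D] [2:F] [3:C]
Profit = 64 + 65 + 31 = 160

160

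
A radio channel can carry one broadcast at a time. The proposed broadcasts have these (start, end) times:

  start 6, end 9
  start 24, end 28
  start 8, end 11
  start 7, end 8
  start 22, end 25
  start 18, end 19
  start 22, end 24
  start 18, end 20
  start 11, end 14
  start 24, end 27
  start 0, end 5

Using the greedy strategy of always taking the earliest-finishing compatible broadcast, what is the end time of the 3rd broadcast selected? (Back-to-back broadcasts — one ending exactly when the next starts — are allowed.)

Sort by end time and greedily take each interval whose start is ≥ the last chosen end.
Sorted by end: (0,5)  (7,8)  (6,9)  (8,11)  (11,14)  (18,19)  (18,20)  (22,24)  (22,25)  (24,27)  (24,28)
take (0,5); take (7,8); skip (6,9); take (8,11); take (11,14); take (18,19); skip (18,20); take (22,24); skip (22,25); take (24,27).
Selected: (0,5) (7,8) (8,11) (11,14) (18,19) (22,24) (24,27)

11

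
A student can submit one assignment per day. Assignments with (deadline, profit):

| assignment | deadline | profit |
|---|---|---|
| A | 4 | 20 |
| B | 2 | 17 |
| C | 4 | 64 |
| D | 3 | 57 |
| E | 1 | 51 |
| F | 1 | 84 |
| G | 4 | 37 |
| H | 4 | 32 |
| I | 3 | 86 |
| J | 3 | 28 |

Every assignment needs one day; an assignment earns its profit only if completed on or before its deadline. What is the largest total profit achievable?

291

Profit order: I=86 F=84 C=64 D=57 E=51 G=37 H=32 J=28 A=20 B=17
Assign: I→slot 3, F→slot 1, C→slot 4, D→slot 2, E skipped, G skipped, H skipped, J skipped, A skipped, B skipped.
Slots: [1:F] [2:D] [3:I] [4:C]
Profit = 84 + 57 + 86 + 64 = 291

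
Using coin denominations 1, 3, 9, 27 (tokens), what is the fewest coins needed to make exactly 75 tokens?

5

Use the largest denomination that fits, subtract, and repeat.
75 − 2×27→21 − 2×9→3 − 1×3→0
Total coins = 2 + 2 + 1 = 5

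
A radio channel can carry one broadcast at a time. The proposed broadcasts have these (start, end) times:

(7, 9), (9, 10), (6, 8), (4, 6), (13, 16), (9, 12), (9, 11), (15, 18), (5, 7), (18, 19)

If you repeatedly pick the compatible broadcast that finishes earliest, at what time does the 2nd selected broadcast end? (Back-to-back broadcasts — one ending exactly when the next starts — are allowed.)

8

Greedy by earliest finish: after sorting by end time, pick each interval compatible with the last pick.
Sorted by end: (4,6)  (5,7)  (6,8)  (7,9)  (9,10)  (9,11)  (9,12)  (13,16)  (15,18)  (18,19)
take (4,6); take (6,8); take (9,10); take (13,16); skip (15,18); take (18,19).
Selected: (4,6) (6,8) (9,10) (13,16) (18,19)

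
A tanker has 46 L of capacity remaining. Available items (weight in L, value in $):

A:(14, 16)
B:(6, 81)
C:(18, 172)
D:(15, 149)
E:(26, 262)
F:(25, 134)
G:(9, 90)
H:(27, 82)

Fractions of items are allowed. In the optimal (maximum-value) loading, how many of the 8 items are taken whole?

3

Ratios (sorted): B 13.50, E 10.08, G 10.00, D 9.93, C 9.56, F 5.36, H 3.04, A 1.14
take B (6 @ 81); take E (26 @ 262); take G (9 @ 90); take 5/15 of D → 49.67. Capacity used 46/46.
3 item(s) taken whole; one partial (take 5/15 of D).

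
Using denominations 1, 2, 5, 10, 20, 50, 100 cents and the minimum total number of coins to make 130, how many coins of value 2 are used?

0

Use the largest denomination that fits, subtract, and repeat.
130 − 1×100→30 − 1×20→10 − 1×10→0
Count of 2: 0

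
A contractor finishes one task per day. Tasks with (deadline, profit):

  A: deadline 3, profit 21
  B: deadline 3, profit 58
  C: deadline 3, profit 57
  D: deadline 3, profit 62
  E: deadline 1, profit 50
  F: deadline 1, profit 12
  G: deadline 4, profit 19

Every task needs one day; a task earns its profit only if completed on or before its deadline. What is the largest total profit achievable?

196

Sort by profit descending; place each in the latest free slot ≤ its deadline.
By profit: D(d3,62), B(d3,58), C(d3,57), E(d1,50), A(d3,21), G(d4,19), F(d1,12)
D→slot 3; B→slot 2; C→slot 1; E skipped; A skipped; G→slot 4; F skipped.
Profit = 57 + 58 + 62 + 19 = 196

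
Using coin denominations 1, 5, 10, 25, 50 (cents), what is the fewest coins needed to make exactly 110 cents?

110 = 2×50 + 1×10
Total coins = 2 + 1 = 3

3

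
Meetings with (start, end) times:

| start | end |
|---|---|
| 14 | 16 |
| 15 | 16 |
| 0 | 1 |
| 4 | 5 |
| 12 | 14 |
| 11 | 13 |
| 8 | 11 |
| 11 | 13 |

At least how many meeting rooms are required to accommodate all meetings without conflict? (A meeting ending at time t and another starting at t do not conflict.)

Count concurrent intervals with a sweep; the peak is the room count.
starts: [0, 4, 8, 11, 11, 12, 14, 15]
ends:   [1, 5, 11, 13, 13, 14, 16, 16]
s0→1 e1→0 s4→1 e5→0 s8→1 e11→0 s11→1 s11→2 s12→3  — peak 3.

3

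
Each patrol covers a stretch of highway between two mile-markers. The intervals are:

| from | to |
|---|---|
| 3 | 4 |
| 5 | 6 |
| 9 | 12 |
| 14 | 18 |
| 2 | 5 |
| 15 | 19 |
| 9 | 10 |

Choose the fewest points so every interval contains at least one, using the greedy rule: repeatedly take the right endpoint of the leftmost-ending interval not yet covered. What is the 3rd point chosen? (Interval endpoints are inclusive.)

Process intervals by earliest right end; each time one isn't hit yet, stab at its right endpoint.
By right end: [3,4]  [2,5]  [5,6]  [9,10]  [9,12]  [14,18]  [15,19]
[3,4] uncovered → point at 4; [5,6] uncovered → point at 6; [9,10] uncovered → point at 10; [14,18] uncovered → point at 18.
Points: 4, 6, 10, 18 (4 total).

10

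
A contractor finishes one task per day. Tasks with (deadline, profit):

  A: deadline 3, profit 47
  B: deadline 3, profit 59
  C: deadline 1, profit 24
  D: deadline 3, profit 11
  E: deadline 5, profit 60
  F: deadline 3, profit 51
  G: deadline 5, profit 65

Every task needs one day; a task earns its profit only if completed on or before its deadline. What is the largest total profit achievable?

By profit: G(d5,65), E(d5,60), B(d3,59), F(d3,51), A(d3,47), C(d1,24), D(d3,11)
G→slot 5; E→slot 4; B→slot 3; F→slot 2; A→slot 1; C skipped; D skipped.
Profit = 47 + 51 + 59 + 60 + 65 = 282

282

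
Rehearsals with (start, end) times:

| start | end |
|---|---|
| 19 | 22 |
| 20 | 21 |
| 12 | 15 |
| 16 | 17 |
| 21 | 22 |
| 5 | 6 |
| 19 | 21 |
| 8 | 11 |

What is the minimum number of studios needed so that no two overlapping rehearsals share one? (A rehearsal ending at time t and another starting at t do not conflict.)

starts: [5, 8, 12, 16, 19, 19, 20, 21]
ends:   [6, 11, 15, 17, 21, 21, 22, 22]
s5→1 e6→0 s8→1 e11→0 s12→1 e15→0 s16→1 e17→0 s19→1 s19→2 s20→3  — peak 3.

3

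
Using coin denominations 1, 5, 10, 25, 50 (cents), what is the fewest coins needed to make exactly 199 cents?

10

Use the largest denomination that fits, subtract, and repeat.
199 = 3×50 + 1×25 + 2×10 + 4×1
Total coins = 3 + 1 + 2 + 4 = 10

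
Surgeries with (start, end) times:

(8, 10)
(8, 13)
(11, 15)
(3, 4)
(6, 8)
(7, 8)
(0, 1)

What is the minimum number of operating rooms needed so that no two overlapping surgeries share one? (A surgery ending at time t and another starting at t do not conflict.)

2

Count concurrent intervals with a sweep; the peak is the room count.
Events (time:±→running): 0:+→1 1:-→0 3:+→1 4:-→0 6:+→1 7:+→2 … peak 2.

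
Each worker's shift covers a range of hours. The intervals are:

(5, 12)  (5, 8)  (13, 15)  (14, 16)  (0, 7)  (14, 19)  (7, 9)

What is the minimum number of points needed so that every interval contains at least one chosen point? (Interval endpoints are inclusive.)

Sorted: [0,7] [5,8] [7,9] [5,12] [13,15] [14,16] [14,19]
{[0,7],[5,8],[7,9],[5,12]} hit by 7; {[13,15],[14,16],[14,19]} hit by 15.
Points: 7, 15 (2 total).

2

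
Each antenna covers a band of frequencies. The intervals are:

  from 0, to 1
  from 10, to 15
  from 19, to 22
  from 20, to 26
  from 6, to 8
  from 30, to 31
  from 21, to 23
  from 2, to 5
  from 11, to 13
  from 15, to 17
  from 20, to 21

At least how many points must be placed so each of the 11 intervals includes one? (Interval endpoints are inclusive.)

Process intervals by earliest right end; each time one isn't hit yet, stab at its right endpoint.
Sorted: [0,1] [2,5] [6,8] [11,13] [10,15] [15,17] [20,21] [19,22] [21,23] [20,26] [30,31]
{[0,1]} hit by 1; {[2,5]} hit by 5; {[6,8]} hit by 8; {[11,13],[10,15]} hit by 13; {[15,17]} hit by 17; {[20,21],[19,22],[21,23],[20,26]} hit by 21; {[30,31]} hit by 31.
Points: 1, 5, 8, 13, 17, 21, 31 (7 total).

7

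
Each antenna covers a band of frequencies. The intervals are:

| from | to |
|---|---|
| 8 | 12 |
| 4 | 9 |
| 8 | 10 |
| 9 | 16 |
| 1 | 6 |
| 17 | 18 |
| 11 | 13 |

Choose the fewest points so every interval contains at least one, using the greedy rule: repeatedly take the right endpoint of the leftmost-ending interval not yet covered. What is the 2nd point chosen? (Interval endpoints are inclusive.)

10

Process intervals by earliest right end; each time one isn't hit yet, stab at its right endpoint.
Sorted: [1,6] [4,9] [8,10] [8,12] [11,13] [9,16] [17,18]
{[1,6],[4,9]} hit by 6; {[8,10],[8,12]} hit by 10; {[11,13],[9,16]} hit by 13; {[17,18]} hit by 18.
Points: 6, 10, 13, 18 (4 total).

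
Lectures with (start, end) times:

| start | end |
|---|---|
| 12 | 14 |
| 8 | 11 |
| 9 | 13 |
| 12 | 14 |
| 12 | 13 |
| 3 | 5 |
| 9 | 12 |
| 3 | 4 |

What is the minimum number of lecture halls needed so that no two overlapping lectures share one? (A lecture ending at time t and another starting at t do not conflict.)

4

starts: [3, 3, 8, 9, 9, 12, 12, 12]
ends:   [4, 5, 11, 12, 13, 13, 14, 14]
s3→1 s3→2 e4→1 e5→0 s8→1 s9→2 s9→3 e11→2 e12→1 s12→2 s12→3 s12→4  — peak 4.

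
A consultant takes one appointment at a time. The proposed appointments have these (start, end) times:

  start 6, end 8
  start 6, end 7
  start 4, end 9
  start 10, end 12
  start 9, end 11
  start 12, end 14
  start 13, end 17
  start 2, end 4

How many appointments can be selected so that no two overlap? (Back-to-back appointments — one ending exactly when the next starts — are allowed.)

Order by finish time; keep every interval that doesn't clash with the previous kept one.
Sorted by end: (2,4)  (6,7)  (6,8)  (4,9)  (9,11)  (10,12)  (12,14)  (13,17)
take (2,4); take (6,7); skip (6,8); skip (4,9); take (9,11); take (12,14).
Selected 4 appointments.

4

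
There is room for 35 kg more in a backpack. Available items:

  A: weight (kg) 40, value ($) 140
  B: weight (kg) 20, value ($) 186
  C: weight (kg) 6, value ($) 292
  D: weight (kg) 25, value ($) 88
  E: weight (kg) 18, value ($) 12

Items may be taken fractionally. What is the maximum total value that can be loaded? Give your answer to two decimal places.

Greedy by value/weight ratio, highest first.
Order: C (292/6=48.67) > B (186/20=9.30) > D (88/25=3.52) > A (140/40=3.50) > E (12/18=0.67)
Fill: take C (6 @ 292) → take B (20 @ 186) → take 9/25 of D → 31.68; 35/35 used.
Total value = 509.68

509.68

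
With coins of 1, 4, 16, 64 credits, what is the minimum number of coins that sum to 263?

8

Greedy: take as many of the largest coin as possible, then repeat with the remainder.
263 − 4×64→7 − 1×4→3 − 3×1→0
Total coins = 4 + 1 + 3 = 8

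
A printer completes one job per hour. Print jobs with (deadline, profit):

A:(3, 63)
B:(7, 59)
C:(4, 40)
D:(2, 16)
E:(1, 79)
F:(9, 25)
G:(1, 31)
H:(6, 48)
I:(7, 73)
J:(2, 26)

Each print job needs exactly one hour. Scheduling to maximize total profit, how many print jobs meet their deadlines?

Sort by profit descending; place each in the latest free slot ≤ its deadline.
Profit order: E=79 I=73 A=63 B=59 H=48 C=40 G=31 J=26 F=25 D=16
Assign: E→slot 1, I→slot 7, A→slot 3, B→slot 6, H→slot 5, C→slot 4, G skipped, J→slot 2, F→slot 9, D skipped.
Slots: [1:E] [2:J] [3:A] [4:C] [5:H] [6:B] [7:I] [9:F]
8 of 10 scheduled.

8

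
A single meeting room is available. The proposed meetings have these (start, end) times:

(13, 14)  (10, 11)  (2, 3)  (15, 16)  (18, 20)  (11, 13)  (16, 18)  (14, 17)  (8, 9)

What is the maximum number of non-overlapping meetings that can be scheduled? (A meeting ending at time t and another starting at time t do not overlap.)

8

Greedy by earliest finish: after sorting by end time, pick each interval compatible with the last pick.
By end time: (2,3), (8,9), (10,11), (11,13), (13,14), (15,16), (14,17), (16,18), (18,20).
Pick (2,3); next start ≥ 3 → (8,9); next start ≥ 9 → (10,11); next start ≥ 11 → (11,13); next start ≥ 13 → (13,14); next start ≥ 14 → (15,16); next start ≥ 16 → (16,18); next start ≥ 18 → (18,20).
Selected 8 meetings.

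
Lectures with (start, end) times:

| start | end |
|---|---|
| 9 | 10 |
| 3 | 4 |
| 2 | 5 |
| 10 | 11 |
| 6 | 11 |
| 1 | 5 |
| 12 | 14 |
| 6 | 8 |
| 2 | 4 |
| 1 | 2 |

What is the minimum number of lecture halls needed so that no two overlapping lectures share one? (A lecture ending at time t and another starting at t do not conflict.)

4

Events (time:±→running): 1:+→1 1:+→2 2:-→1 2:+→2 2:+→3 3:+→4 … peak 4.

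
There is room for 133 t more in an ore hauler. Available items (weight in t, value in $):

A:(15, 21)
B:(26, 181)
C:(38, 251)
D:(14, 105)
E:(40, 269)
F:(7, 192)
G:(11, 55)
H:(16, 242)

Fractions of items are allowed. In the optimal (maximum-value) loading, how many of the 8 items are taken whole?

Order: F (192/7=27.43) > H (242/16=15.12) > D (105/14=7.50) > B (181/26=6.96) > E (269/40=6.72) > C (251/38=6.61) > G (55/11=5.00) > A (21/15=1.40)
Fill: take F (7 @ 192) → take H (16 @ 242) → take D (14 @ 105) → take B (26 @ 181) → take E (40 @ 269) → take 30/38 of C → 198.16; 133/133 used.
5 item(s) taken whole; one partial (take 30/38 of C).

5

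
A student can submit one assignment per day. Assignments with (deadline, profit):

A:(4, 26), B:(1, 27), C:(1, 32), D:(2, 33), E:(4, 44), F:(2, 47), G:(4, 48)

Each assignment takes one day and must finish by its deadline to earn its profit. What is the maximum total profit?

172

By profit: G(d4,48), F(d2,47), E(d4,44), D(d2,33), C(d1,32), B(d1,27), A(d4,26)
G→slot 4; F→slot 2; E→slot 3; D→slot 1; C skipped; B skipped; A skipped.
Profit = 33 + 47 + 44 + 48 = 172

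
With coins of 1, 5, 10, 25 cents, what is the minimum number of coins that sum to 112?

Use the largest denomination that fits, subtract, and repeat.
112 − 4×25→12 − 1×10→2 − 2×1→0
Total coins = 4 + 1 + 2 = 7

7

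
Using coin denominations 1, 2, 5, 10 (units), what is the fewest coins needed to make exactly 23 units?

23 − 2×10→3 − 1×2→1 − 1×1→0
Total coins = 2 + 1 + 1 = 4

4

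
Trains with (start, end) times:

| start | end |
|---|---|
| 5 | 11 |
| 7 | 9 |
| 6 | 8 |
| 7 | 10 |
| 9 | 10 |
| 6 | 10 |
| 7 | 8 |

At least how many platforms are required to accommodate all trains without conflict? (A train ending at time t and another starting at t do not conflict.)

6

The answer is the maximum number of intervals overlapping at any instant.
Events (time:±→running): 5:+→1 6:+→2 6:+→3 7:+→4 7:+→5 7:+→6 … peak 6.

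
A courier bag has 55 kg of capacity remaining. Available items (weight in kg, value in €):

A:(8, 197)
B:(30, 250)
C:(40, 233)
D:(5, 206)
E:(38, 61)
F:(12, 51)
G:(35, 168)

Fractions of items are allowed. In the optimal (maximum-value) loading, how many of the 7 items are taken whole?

3

Sort by value per unit weight and fill in that order.
Order: D (206/5=41.20) > A (197/8=24.62) > B (250/30=8.33) > C (233/40=5.83) > G (168/35=4.80) > F (51/12=4.25) > E (61/38=1.61)
Fill: take D (5 @ 206) → take A (8 @ 197) → take B (30 @ 250) → take 12/40 of C → 69.90; 55/55 used.
3 item(s) taken whole; one partial (take 12/40 of C).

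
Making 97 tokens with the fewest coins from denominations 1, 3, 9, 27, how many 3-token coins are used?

2

97 − 3×27→16 − 1×9→7 − 2×3→1 − 1×1→0
Count of 3: 2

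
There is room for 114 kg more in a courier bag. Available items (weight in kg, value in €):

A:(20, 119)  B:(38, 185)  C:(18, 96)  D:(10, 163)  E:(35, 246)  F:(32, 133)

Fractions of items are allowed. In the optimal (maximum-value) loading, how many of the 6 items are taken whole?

Ratios (sorted): D 16.30, E 7.03, A 5.95, C 5.33, B 4.87, F 4.16
take D (10 @ 163); take E (35 @ 246); take A (20 @ 119); take C (18 @ 96); take 31/38 of B → 150.92. Capacity used 114/114.
4 item(s) taken whole; one partial (take 31/38 of B).

4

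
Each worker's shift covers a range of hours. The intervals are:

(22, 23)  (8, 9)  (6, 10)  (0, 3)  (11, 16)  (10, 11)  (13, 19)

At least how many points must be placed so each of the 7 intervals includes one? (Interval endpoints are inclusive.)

5

Sort by right endpoint; whenever an interval is uncovered, place a point at its right end.
By right end: [0,3]  [8,9]  [6,10]  [10,11]  [11,16]  [13,19]  [22,23]
[0,3] uncovered → point at 3; [8,9] uncovered → point at 9; [10,11] uncovered → point at 11; [13,19] uncovered → point at 19; [22,23] uncovered → point at 23.
Points: 3, 9, 11, 19, 23 (5 total).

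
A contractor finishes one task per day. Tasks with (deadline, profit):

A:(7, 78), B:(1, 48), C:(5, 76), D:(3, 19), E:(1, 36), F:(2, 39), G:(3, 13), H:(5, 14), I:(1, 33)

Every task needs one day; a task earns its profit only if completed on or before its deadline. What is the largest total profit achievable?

Sort by profit descending; place each in the latest free slot ≤ its deadline.
By profit: A(d7,78), C(d5,76), B(d1,48), F(d2,39), E(d1,36), I(d1,33), D(d3,19), H(d5,14), G(d3,13)
A→slot 7; C→slot 5; B→slot 1; F→slot 2; E skipped; I skipped; D→slot 3; H→slot 4; G skipped.
Profit = 48 + 39 + 19 + 14 + 76 + 78 = 274

274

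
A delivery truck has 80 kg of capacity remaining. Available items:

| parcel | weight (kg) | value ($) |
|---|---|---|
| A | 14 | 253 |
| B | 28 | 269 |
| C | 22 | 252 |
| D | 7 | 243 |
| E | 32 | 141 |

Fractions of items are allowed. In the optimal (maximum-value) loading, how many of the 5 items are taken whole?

Sort by value per unit weight and fill in that order.
Order: D (243/7=34.71) > A (253/14=18.07) > C (252/22=11.45) > B (269/28=9.61) > E (141/32=4.41)
Fill: take D (7 @ 243) → take A (14 @ 253) → take C (22 @ 252) → take B (28 @ 269) → take 9/32 of E → 39.66; 80/80 used.
4 item(s) taken whole; one partial (take 9/32 of E).

4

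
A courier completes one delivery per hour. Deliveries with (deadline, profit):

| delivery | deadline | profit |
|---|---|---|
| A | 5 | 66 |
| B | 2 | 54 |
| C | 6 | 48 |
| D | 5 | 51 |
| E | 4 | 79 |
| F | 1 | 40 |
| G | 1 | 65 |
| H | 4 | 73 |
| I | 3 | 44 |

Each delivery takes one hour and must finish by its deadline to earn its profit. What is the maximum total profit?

385

Profit order: E=79 H=73 A=66 G=65 B=54 D=51 C=48 I=44 F=40
Assign: E→slot 4, H→slot 3, A→slot 5, G→slot 1, B→slot 2, D skipped, C→slot 6, I skipped, F skipped.
Slots: [1:G] [2:B] [3:H] [4:E] [5:A] [6:C]
Profit = 65 + 54 + 73 + 79 + 66 + 48 = 385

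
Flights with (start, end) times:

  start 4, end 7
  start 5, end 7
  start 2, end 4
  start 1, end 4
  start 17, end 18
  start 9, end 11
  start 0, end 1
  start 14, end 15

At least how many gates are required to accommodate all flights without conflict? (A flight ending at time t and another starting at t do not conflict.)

Count concurrent intervals with a sweep; the peak is the room count.
Events (time:±→running): 0:+→1 1:-→0 1:+→1 2:+→2 … peak 2.

2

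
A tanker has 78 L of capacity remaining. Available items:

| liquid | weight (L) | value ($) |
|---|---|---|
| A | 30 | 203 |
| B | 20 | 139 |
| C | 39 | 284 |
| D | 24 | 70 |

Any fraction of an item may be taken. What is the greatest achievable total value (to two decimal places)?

Greedy by value/weight ratio, highest first.
Order: C (284/39=7.28) > B (139/20=6.95) > A (203/30=6.77) > D (70/24=2.92)
Fill: take C (39 @ 284) → take B (20 @ 139) → take 19/30 of A → 128.57; 78/78 used.
Total value = 551.57

551.57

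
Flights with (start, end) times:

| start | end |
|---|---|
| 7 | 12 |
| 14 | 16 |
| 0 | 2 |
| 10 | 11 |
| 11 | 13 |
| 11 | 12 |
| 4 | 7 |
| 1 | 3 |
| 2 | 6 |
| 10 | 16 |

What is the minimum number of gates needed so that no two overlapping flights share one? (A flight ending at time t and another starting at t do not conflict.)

Count concurrent intervals with a sweep; the peak is the room count.
starts: [0, 1, 2, 4, 7, 10, 10, 11, 11, 14]
ends:   [2, 3, 6, 7, 11, 12, 12, 13, 16, 16]
s0→1 s1→2 e2→1 s2→2 e3→1 s4→2 e6→1 e7→0 s7→1 s10→2 s10→3 e11→2 s11→3 s11→4  — peak 4.

4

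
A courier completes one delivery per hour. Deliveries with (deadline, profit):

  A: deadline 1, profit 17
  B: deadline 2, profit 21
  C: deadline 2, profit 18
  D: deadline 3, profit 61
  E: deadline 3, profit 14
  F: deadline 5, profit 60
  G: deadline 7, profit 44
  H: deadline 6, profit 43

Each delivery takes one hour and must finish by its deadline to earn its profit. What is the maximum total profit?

247

Sort by profit descending; place each in the latest free slot ≤ its deadline.
Profit order: D=61 F=60 G=44 H=43 B=21 C=18 A=17 E=14
Assign: D→slot 3, F→slot 5, G→slot 7, H→slot 6, B→slot 2, C→slot 1, A skipped, E skipped.
Slots: [1:C] [2:B] [3:D] [5:F] [6:H] [7:G]
Profit = 18 + 21 + 61 + 60 + 43 + 44 = 247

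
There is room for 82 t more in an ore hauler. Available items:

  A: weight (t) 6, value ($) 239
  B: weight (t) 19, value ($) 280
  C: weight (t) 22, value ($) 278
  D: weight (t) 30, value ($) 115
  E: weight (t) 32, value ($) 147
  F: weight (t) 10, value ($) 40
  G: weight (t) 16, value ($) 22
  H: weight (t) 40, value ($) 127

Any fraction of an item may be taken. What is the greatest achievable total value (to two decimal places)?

Sort by value per unit weight and fill in that order.
Ratios (sorted): A 39.83, B 14.74, C 12.64, E 4.59, F 4.00, D 3.83, H 3.17, G 1.38
take A (6 @ 239); take B (19 @ 280); take C (22 @ 278); take E (32 @ 147); take 3/10 of F → 12.00. Capacity used 82/82.
Total value = 956.00

956.00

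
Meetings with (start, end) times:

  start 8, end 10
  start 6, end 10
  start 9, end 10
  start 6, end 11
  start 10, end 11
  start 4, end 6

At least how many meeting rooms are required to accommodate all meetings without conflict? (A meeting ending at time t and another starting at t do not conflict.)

Count concurrent intervals with a sweep; the peak is the room count.
Events (time:±→running): 4:+→1 6:-→0 6:+→1 6:+→2 8:+→3 9:+→4 … peak 4.

4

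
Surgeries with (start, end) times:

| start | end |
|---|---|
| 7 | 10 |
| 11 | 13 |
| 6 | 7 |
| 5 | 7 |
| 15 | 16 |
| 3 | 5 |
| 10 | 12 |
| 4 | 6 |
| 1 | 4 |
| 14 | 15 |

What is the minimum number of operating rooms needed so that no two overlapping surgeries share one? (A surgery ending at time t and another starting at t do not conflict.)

2

Events (time:±→running): 1:+→1 3:+→2 … peak 2.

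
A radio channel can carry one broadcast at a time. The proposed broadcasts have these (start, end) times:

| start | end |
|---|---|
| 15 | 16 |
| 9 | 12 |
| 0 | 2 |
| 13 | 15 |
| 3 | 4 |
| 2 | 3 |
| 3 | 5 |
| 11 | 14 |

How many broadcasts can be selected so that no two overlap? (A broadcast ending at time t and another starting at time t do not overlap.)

Greedy by earliest finish: after sorting by end time, pick each interval compatible with the last pick.
Sorted by end: (0,2)  (2,3)  (3,4)  (3,5)  (9,12)  (11,14)  (13,15)  (15,16)
take (0,2); take (2,3); take (3,4); take (9,12); take (13,15); take (15,16).
Selected 6 broadcasts.

6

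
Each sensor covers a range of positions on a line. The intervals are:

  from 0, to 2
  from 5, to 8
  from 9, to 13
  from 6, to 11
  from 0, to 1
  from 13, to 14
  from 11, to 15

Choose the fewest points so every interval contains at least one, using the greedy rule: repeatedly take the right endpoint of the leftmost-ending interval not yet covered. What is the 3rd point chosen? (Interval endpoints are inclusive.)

Sort by right endpoint; whenever an interval is uncovered, place a point at its right end.
Sorted: [0,1] [0,2] [5,8] [6,11] [9,13] [13,14] [11,15]
{[0,1],[0,2]} hit by 1; {[5,8],[6,11]} hit by 8; {[9,13],[13,14],[11,15]} hit by 13.
Points: 1, 8, 13 (3 total).

13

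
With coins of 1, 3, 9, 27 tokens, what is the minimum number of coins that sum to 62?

Use the largest denomination that fits, subtract, and repeat.
62 − 2×27→8 − 2×3→2 − 2×1→0
Total coins = 2 + 2 + 2 = 6

6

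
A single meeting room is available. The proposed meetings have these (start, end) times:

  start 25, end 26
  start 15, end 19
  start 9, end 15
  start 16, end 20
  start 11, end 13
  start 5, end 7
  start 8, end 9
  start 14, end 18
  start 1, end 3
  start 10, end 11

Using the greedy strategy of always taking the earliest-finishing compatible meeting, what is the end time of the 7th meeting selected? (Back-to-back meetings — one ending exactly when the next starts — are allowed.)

Order by finish time; keep every interval that doesn't clash with the previous kept one.
By end time: (1,3), (5,7), (8,9), (10,11), (11,13), (9,15), (14,18), (15,19), (16,20), (25,26).
Pick (1,3); next start ≥ 3 → (5,7); next start ≥ 7 → (8,9); next start ≥ 9 → (10,11); next start ≥ 11 → (11,13); next start ≥ 13 → (14,18); next start ≥ 18 → (25,26).
Selected: (1,3) (5,7) (8,9) (10,11) (11,13) (14,18) (25,26)

26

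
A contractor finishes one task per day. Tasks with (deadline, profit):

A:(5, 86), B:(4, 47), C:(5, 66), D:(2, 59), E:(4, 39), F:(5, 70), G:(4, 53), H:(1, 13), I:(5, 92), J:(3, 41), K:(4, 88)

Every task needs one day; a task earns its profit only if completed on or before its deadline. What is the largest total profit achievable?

Sort by profit descending; place each in the latest free slot ≤ its deadline.
By profit: I(d5,92), K(d4,88), A(d5,86), F(d5,70), C(d5,66), D(d2,59), G(d4,53), B(d4,47), J(d3,41), E(d4,39), H(d1,13)
I→slot 5; K→slot 4; A→slot 3; F→slot 2; C→slot 1; D skipped; G skipped; B skipped; J skipped; E skipped; H skipped.
Profit = 66 + 70 + 86 + 88 + 92 = 402

402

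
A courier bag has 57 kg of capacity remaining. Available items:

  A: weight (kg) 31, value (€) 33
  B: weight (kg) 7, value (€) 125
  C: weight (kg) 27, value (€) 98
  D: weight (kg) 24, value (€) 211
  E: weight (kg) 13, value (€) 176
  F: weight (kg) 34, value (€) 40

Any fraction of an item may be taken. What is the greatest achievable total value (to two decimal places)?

559.19

Greedy by value/weight ratio, highest first.
Order: B (125/7=17.86) > E (176/13=13.54) > D (211/24=8.79) > C (98/27=3.63) > F (40/34=1.18) > A (33/31=1.06)
Fill: take B (7 @ 125) → take E (13 @ 176) → take D (24 @ 211) → take 13/27 of C → 47.19; 57/57 used.
Total value = 559.19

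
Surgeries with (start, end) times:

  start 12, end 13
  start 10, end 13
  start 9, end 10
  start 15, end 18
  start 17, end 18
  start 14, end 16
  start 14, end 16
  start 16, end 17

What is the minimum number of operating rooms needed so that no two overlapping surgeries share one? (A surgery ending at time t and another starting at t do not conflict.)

Count concurrent intervals with a sweep; the peak is the room count.
Events (time:±→running): 9:+→1 10:-→0 10:+→1 12:+→2 13:-→1 13:-→0 14:+→1 14:+→2 15:+→3 … peak 3.

3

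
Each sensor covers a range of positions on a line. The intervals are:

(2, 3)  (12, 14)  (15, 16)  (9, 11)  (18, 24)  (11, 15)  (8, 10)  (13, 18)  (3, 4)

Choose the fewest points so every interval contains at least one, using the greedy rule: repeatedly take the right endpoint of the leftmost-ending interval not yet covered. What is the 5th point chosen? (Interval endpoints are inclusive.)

Process intervals by earliest right end; each time one isn't hit yet, stab at its right endpoint.
By right end: [2,3]  [3,4]  [8,10]  [9,11]  [12,14]  [11,15]  [15,16]  [13,18]  [18,24]
[2,3] uncovered → point at 3; [8,10] uncovered → point at 10; [12,14] uncovered → point at 14; [15,16] uncovered → point at 16; [18,24] uncovered → point at 24.
Points: 3, 10, 14, 16, 24 (5 total).

24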